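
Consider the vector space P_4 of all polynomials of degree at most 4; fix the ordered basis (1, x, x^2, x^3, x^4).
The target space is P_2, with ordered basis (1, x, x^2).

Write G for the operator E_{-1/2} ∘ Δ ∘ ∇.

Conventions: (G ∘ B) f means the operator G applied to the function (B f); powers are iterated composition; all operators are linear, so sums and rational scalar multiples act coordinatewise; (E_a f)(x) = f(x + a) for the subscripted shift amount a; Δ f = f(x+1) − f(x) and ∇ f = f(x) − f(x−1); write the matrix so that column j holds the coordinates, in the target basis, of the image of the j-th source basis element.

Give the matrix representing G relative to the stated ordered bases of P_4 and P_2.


image of 1: 0
image of x: 0
image of x^2: 2
image of x^3: 6x - 3
image of x^4: 12x^2 - 12x + 5
each image's coordinates form column j of the matrix

the matrix is [[0, 0, 2, -3, 5]; [0, 0, 0, 6, -12]; [0, 0, 0, 0, 12]] (rows listed top to bottom)


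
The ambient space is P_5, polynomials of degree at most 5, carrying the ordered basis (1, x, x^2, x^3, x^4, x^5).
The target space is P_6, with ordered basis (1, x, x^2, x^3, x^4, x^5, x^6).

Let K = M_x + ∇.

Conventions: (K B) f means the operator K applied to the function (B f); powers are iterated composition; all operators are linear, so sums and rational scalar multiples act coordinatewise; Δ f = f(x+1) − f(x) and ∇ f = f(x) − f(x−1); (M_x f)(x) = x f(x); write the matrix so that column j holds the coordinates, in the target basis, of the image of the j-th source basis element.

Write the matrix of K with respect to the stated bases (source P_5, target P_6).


the matrix is [[0, 1, -1, 1, -1, 1]; [1, 0, 2, -3, 4, -5]; [0, 1, 0, 3, -6, 10]; [0, 0, 1, 0, 4, -10]; [0, 0, 0, 1, 0, 5]; [0, 0, 0, 0, 1, 0]; [0, 0, 0, 0, 0, 1]] (rows listed top to bottom)

image of 1: x
image of x: x^2 + 1
image of x^2: x^3 + 2x - 1
image of x^3: x^4 + 3x^2 - 3x + 1
image of x^4: x^5 + 4x^3 - 6x^2 + 4x - 1
image of x^5: x^6 + 5x^4 - 10x^3 + 10x^2 - 5x + 1
each image's coordinates form column j of the matrix


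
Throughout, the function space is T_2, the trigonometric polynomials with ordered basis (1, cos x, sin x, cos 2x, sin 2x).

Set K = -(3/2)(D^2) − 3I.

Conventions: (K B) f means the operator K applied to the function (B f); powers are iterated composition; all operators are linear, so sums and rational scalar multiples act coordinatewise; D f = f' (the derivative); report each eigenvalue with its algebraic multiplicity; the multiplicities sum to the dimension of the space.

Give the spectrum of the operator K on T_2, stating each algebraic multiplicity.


image of 1: -3
image of cos x: -(3/2)cos x
image of sin x: -(3/2)sin x
image of cos 2x: 3cos 2x
image of sin 2x: 3sin 2x
the matrix is diagonal; its diagonal is (-3, -3/2, -3/2, 3, 3)
for a triangular matrix the eigenvalues are the diagonal entries, with algebraic multiplicity their repetition count

λ = -3 (multiplicity 1), λ = -3/2 (multiplicity 2), λ = 3 (multiplicity 2)


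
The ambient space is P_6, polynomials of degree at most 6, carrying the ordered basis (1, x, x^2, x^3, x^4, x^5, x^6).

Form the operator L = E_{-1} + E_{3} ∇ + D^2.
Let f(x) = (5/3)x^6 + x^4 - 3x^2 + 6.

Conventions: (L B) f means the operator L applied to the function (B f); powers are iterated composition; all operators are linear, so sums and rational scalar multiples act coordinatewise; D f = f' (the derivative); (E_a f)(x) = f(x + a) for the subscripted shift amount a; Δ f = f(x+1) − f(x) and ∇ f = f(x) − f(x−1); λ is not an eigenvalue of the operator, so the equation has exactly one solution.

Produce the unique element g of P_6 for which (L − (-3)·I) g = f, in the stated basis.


g(x) = (5/12)x^6 - (49/4)x^4 - (75/2)x^3 + (345/8)x^2 + (1257/4)x + 867/4

write g with unknown coordinates in the stated basis and equate coefficients in (L − (-3)·I) g = f
solving from the highest basis element down gives g = (5/12)x^6 - (49/4)x^4 - (75/2)x^3 + (345/8)x^2 + (1257/4)x + 867/4
check: L g = (5/12)x^6 + (151/4)x^4 + (225/2)x^3 - (1059/8)x^2 - (3771/4)x - 2577/4
so L g − (-3)·g = (5/3)x^6 + x^4 - 3x^2 + 6 = f ✓


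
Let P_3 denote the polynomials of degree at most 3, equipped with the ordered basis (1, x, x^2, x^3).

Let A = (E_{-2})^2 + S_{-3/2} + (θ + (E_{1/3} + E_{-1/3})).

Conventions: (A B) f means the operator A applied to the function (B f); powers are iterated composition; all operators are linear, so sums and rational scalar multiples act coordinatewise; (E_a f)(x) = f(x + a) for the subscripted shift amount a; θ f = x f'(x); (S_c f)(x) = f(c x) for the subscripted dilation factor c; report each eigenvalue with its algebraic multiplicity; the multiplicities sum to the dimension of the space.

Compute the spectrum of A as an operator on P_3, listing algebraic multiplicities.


image of 1: 4
image of x: (5/2)x - 4
image of x^2: (29/4)x^2 - 8x + 146/9
image of x^3: (21/8)x^3 - 12x^2 + (146/3)x - 64
the matrix is upper triangular; its diagonal is (4, 5/2, 29/4, 21/8)
for a triangular matrix the eigenvalues are the diagonal entries, with algebraic multiplicity their repetition count

λ = 5/2 (multiplicity 1), λ = 21/8 (multiplicity 1), λ = 4 (multiplicity 1), λ = 29/4 (multiplicity 1)


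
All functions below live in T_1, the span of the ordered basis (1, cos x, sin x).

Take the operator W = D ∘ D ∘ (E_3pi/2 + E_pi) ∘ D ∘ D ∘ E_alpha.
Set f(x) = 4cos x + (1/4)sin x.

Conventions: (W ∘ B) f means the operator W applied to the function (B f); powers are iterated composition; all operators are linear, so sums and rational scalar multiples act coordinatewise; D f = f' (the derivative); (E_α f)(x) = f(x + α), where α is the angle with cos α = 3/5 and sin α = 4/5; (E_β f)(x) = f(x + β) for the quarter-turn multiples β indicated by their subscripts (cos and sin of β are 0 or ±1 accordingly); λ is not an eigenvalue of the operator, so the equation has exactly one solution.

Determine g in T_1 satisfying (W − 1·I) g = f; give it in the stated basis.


the result is g(x) = -(57/52)cos x - (29/13)sin x

write g with unknown coordinates in the stated basis and equate coefficients in (W − 1·I) g = f
solving from the highest basis element down gives g = -(57/52)cos x - (29/13)sin x
check: W g = (151/52)cos x - (103/52)sin x
so W g − 1·g = 4cos x + (1/4)sin x = f ✓


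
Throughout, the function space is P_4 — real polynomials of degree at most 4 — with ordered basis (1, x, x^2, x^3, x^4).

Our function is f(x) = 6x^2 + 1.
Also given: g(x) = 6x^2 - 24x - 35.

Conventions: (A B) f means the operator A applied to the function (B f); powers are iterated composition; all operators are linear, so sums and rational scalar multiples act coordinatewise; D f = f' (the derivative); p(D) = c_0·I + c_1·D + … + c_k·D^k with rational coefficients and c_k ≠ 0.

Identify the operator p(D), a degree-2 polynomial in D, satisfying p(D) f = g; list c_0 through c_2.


D^0 f = 6x^2 + 1
D^1 f = 12x
D^2 f = 12
matching coefficients of g against c_0 f + c_1 Df + … from the top degree down determines the c_i
solution: c_0 = 1, c_1 = -2, c_2 = -3

p(D) = I − 2·D − 3·D^2, i.e. c_0 = 1, c_1 = -2, c_2 = -3


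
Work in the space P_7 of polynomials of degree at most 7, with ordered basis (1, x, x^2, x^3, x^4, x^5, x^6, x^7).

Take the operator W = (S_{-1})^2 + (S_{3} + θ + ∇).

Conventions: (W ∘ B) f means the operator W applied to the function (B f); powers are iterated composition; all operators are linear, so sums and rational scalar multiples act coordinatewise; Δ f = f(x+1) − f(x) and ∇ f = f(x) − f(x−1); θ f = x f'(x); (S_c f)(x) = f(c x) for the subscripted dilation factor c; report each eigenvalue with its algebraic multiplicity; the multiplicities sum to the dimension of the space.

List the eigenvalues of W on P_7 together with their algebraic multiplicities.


λ = 2 (multiplicity 1), λ = 5 (multiplicity 1), λ = 12 (multiplicity 1), λ = 31 (multiplicity 1), λ = 86 (multiplicity 1), λ = 249 (multiplicity 1), λ = 736 (multiplicity 1), λ = 2195 (multiplicity 1)

image of 1: 2
image of x: 5x + 1
image of x^2: 12x^2 + 2x - 1
image of x^3: 31x^3 + 3x^2 - 3x + 1
image of x^4: 86x^4 + 4x^3 - 6x^2 + 4x - 1
image of x^5: 249x^5 + 5x^4 - 10x^3 + 10x^2 - 5x + 1
image of x^6: 736x^6 + 6x^5 - 15x^4 + 20x^3 - 15x^2 + 6x - 1
image of x^7: 2195x^7 + 7x^6 - 21x^5 + 35x^4 - 35x^3 + 21x^2 - 7x + 1
the matrix is upper triangular; its diagonal is (2, 5, 12, 31, 86, 249, 736, 2195)
for a triangular matrix the eigenvalues are the diagonal entries, with algebraic multiplicity their repetition count


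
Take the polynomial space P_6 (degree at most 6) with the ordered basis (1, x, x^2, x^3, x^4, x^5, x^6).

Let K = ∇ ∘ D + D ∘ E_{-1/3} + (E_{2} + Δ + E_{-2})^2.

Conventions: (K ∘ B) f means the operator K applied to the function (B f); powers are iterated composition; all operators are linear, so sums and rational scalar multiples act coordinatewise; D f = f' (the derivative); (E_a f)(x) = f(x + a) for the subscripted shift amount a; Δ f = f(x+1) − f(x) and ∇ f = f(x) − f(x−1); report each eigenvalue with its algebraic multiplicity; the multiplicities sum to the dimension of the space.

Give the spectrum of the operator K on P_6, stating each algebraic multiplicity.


λ = 4 (multiplicity 7)

image of 1: 4
image of x: 4x + 5
image of x^2: 4x^2 + 10x + 118/3
image of x^3: 4x^3 + 15x^2 + 118x + 166/3
image of x^4: 4x^4 + 20x^3 + 236x^2 + (664/3)x + 17006/27
image of x^5: 4x^5 + 25x^4 + (1180/3)x^3 + (1660/3)x^2 + (85030/27)x + 41234/81
image of x^6: 4x^6 + 30x^5 + 590x^4 + (3320/3)x^3 + (85030/9)x^2 + (82468/27)x + 766582/81
the matrix is upper triangular; its diagonal is (4, 4, 4, 4, 4, 4, 4)
for a triangular matrix the eigenvalues are the diagonal entries, with algebraic multiplicity their repetition count


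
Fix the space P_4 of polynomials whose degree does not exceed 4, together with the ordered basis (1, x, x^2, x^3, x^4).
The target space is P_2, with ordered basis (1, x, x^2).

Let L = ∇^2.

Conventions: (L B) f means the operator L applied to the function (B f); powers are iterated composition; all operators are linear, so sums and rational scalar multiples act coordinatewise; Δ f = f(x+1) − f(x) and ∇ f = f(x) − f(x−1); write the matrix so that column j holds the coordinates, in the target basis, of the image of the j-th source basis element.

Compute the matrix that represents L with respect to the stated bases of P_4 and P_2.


the matrix is [[0, 0, 2, -6, 14]; [0, 0, 0, 6, -24]; [0, 0, 0, 0, 12]] (rows listed top to bottom)

image of 1: 0
image of x: 0
image of x^2: 2
image of x^3: 6x - 6
image of x^4: 12x^2 - 24x + 14
each image's coordinates form column j of the matrix


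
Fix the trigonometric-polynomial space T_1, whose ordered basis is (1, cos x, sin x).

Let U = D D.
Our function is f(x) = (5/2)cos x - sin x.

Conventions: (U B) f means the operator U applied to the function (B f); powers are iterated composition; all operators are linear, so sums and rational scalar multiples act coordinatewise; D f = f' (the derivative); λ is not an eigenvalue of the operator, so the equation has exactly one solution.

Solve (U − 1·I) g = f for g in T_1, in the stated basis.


write g with unknown coordinates in the stated basis and equate coefficients in (U − 1·I) g = f
solving from the highest basis element down gives g = -(5/4)cos x + (1/2)sin x
check: U g = (5/4)cos x - (1/2)sin x
so U g − 1·g = (5/2)cos x - sin x = f ✓

the result is g(x) = -(5/4)cos x + (1/2)sin x


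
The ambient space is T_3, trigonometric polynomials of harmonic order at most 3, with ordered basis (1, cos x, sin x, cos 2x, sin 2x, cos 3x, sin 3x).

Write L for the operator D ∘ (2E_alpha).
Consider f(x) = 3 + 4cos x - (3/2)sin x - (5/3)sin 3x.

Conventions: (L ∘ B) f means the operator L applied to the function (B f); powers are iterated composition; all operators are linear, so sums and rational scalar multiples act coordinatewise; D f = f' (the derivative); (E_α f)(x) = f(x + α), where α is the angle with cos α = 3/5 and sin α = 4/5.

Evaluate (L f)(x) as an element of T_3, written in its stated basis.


g(x) = -(41/5)cos x - (12/5)sin x + (234/25)cos 3x + (88/25)sin 3x

E_alpha f = 3 + (6/5)cos x - (41/10)sin x - (44/75)cos 3x + (39/25)sin 3x
(2E_alpha) f = 6 + (12/5)cos x - (41/5)sin x - (88/75)cos 3x + (78/25)sin 3x
D (2E_alpha) f = -(41/5)cos x - (12/5)sin x + (234/25)cos 3x + (88/25)sin 3x


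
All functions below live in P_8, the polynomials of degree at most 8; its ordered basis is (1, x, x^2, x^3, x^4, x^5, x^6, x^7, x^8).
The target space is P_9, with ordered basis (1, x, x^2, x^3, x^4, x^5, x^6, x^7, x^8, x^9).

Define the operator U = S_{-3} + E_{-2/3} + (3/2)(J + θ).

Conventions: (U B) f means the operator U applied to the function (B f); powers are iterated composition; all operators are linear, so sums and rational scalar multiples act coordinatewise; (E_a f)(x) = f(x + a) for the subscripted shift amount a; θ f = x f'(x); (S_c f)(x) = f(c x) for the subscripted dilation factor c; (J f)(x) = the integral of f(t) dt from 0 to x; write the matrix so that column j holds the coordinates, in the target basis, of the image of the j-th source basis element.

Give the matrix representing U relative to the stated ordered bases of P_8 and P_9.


the matrix is [[2, -2/3, 4/9, -8/27, 16/81, -32/243, 64/729, -128/2187, 256/6561]; [3/2, -1/2, -4/3, 4/3, -32/27, 80/81, -64/81, 448/729, -1024/2187]; [0, 3/4, 13, -2, 8/3, -80/27, 80/27, -224/81, 1792/729]; [0, 0, 1/2, -43/2, -8/3, 40/9, -160/27, 560/81, -1792/243]; [0, 0, 0, 3/8, 88, -10/3, 20/3, -280/27, 1120/81]; [0, 0, 0, 0, 3/10, -469/2, -4, 28/3, -448/27]; [0, 0, 0, 0, 0, 1/4, 739, -14/3, 112/9]; [0, 0, 0, 0, 0, 0, 3/14, -4351/2, -16/3]; [0, 0, 0, 0, 0, 0, 0, 3/16, 6574]; [0, 0, 0, 0, 0, 0, 0, 0, 1/6]] (rows listed top to bottom)

image of 1: (3/2)x + 2
image of x: (3/4)x^2 - (1/2)x - 2/3
image of x^2: (1/2)x^3 + 13x^2 - (4/3)x + 4/9
image of x^3: (3/8)x^4 - (43/2)x^3 - 2x^2 + (4/3)x - 8/27
image of x^4: (3/10)x^5 + 88x^4 - (8/3)x^3 + (8/3)x^2 - (32/27)x + 16/81
image of x^5: (1/4)x^6 - (469/2)x^5 - (10/3)x^4 + (40/9)x^3 - (80/27)x^2 + (80/81)x - 32/243
image of x^6: (3/14)x^7 + 739x^6 - 4x^5 + (20/3)x^4 - (160/27)x^3 + (80/27)x^2 - (64/81)x + 64/729
image of x^7: (3/16)x^8 - (4351/2)x^7 - (14/3)x^6 + (28/3)x^5 - (280/27)x^4 + (560/81)x^3 - (224/81)x^2 + (448/729)x - 128/2187
image of x^8: (1/6)x^9 + 6574x^8 - (16/3)x^7 + (112/9)x^6 - (448/27)x^5 + (1120/81)x^4 - (1792/243)x^3 + (1792/729)x^2 - (1024/2187)x + 256/6561
each image's coordinates form column j of the matrix


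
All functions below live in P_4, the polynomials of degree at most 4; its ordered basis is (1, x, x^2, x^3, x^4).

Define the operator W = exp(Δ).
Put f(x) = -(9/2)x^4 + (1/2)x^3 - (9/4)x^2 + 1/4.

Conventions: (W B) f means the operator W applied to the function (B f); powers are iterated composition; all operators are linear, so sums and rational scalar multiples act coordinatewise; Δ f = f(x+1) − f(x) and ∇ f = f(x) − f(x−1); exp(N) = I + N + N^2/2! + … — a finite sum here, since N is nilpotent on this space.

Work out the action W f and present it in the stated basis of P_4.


order-1 term: -18x^3 - (51/2)x^2 - 21x - 25/4
order-2 term: -27x^2 - (105/2)x - 129/4
order-3 term: -18x - 53/2
order-4 term: -9/2
the series for exp(Δ) f terminates at order 4
exp(Δ) f = -(9/2)x^4 - (35/2)x^3 - (219/4)x^2 - (183/2)x - 277/4

g(x) = -(9/2)x^4 - (35/2)x^3 - (219/4)x^2 - (183/2)x - 277/4


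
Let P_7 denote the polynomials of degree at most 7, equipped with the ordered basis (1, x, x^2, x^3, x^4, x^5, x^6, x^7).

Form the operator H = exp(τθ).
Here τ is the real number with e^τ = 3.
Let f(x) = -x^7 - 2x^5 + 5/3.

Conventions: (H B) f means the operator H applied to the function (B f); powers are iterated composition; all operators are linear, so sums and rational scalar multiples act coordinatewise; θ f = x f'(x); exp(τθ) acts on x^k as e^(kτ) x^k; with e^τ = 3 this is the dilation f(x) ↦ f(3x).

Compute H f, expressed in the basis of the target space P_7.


the image equals g(x) = -2187x^7 - 486x^5 + 5/3

exp(τθ) x^k = e^(kτ) x^k; with e^τ = 3 this sends x^k to 3^k x^k
x^5 ↦ 243 x^5
x^7 ↦ 2187 x^7
applying this coordinatewise to f: exp(τθ) f = -2187x^7 - 486x^5 + 5/3


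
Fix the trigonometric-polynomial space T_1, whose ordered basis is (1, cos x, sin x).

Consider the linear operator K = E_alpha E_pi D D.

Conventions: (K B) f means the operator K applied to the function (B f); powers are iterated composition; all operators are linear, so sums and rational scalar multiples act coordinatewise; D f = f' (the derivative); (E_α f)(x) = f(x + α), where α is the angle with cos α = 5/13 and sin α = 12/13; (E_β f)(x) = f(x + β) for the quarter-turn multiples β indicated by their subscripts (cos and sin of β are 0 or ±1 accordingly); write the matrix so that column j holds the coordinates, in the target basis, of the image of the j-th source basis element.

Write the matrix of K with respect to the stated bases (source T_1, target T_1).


image of 1: 0
image of cos x: (5/13)cos x - (12/13)sin x
image of sin x: (12/13)cos x + (5/13)sin x
each image's coordinates form column j of the matrix

the matrix is [[0, 0, 0]; [0, 5/13, 12/13]; [0, -12/13, 5/13]] (rows listed top to bottom)


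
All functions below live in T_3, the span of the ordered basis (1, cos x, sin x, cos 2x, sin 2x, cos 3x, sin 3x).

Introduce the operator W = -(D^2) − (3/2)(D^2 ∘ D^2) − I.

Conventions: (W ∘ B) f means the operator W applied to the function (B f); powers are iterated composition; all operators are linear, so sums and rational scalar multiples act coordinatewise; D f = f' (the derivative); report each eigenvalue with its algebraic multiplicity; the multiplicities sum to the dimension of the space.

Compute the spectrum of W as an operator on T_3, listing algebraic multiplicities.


λ = -227/2 (multiplicity 2), λ = -21 (multiplicity 2), λ = -3/2 (multiplicity 2), λ = -1 (multiplicity 1)

image of 1: -1
image of cos x: -(3/2)cos x
image of sin x: -(3/2)sin x
image of cos 2x: -21cos 2x
image of sin 2x: -21sin 2x
image of cos 3x: -(227/2)cos 3x
image of sin 3x: -(227/2)sin 3x
the matrix is diagonal; its diagonal is (-1, -3/2, -3/2, -21, -21, -227/2, -227/2)
for a triangular matrix the eigenvalues are the diagonal entries, with algebraic multiplicity their repetition count


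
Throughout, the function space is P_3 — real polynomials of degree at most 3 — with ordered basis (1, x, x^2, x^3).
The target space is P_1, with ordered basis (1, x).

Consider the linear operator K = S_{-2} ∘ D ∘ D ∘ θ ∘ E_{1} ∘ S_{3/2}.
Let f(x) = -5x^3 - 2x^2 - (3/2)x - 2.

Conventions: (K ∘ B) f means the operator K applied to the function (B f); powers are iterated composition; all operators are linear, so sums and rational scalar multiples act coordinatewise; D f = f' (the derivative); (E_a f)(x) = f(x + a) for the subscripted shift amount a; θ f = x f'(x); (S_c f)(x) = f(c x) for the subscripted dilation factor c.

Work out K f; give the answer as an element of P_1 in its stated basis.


g(x) = (1215/2)x - 441/2

S_{3/2} f = -(135/8)x^3 - (9/2)x^2 - (9/4)x - 2
E_{1} S_{3/2} f = -(135/8)x^3 - (441/8)x^2 - (495/8)x - 205/8
θ E_{1} S_{3/2} f = -(405/8)x^3 - (441/4)x^2 - (495/8)x
D (θ ∘ E_{1} ∘ S_{3/2}) f = -(1215/8)x^2 - (441/2)x - 495/8
D D (θ ∘ E_{1} ∘ S_{3/2}) f = -(1215/4)x - 441/2
S_{-2} D D (θ ∘ E_{1} ∘ S_{3/2}) f = (1215/2)x - 441/2


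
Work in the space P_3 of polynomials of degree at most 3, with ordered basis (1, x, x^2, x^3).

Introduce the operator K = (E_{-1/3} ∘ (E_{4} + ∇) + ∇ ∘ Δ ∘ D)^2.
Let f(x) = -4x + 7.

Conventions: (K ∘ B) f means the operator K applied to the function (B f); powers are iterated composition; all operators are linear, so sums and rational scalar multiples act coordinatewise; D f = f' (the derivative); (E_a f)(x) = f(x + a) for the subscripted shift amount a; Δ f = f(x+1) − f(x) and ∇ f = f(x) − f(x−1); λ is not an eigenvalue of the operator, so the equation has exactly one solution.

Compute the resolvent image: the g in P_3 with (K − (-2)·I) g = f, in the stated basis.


write g with unknown coordinates in the stated basis and equate coefficients in (K − (-2)·I) g = f
solving from the highest basis element down gives g = -(4/3)x + 175/27
check: K g = -(4/3)x - 161/27
so K g − (-2)·g = -4x + 7 = f ✓

the image equals g(x) = -(4/3)x + 175/27


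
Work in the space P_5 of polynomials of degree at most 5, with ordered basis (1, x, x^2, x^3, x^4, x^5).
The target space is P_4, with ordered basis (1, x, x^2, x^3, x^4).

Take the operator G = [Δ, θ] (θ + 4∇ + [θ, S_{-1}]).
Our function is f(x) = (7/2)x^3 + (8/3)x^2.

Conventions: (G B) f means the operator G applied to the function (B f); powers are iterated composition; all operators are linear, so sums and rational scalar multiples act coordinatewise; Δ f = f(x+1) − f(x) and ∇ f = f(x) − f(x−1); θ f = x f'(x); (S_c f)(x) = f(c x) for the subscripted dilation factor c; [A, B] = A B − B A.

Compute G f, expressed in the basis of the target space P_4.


θ f = (21/2)x^3 + (16/3)x^2
∇ f = (21/2)x^2 - (31/6)x + 5/6
(4∇) f = 42x^2 - (62/3)x + 10/3
S_{-1} f = -(7/2)x^3 + (8/3)x^2
θ S_{-1} f = -(21/2)x^3 + (16/3)x^2
θ f = (21/2)x^3 + (16/3)x^2
S_{-1} θ f = -(21/2)x^3 + (16/3)x^2
[θ, S_{-1}] f = 0
(θ + 4∇ + [θ, S_{-1}]) f = (21/2)x^3 + (142/3)x^2 - (62/3)x + 10/3
θ (θ + 4∇ + [θ, S_{-1}]) f = (63/2)x^3 + (284/3)x^2 - (62/3)x
Δ θ (θ + 4∇ + [θ, S_{-1}]) f = (189/2)x^2 + (1703/6)x + 211/2
Δ (θ + 4∇ + [θ, S_{-1}]) f = (63/2)x^2 + (757/6)x + 223/6
θ Δ (θ + 4∇ + [θ, S_{-1}]) f = 63x^2 + (757/6)x
[Δ, θ] (θ + 4∇ + [θ, S_{-1}]) f = (63/2)x^2 + (473/3)x + 211/2

the result is g(x) = (63/2)x^2 + (473/3)x + 211/2


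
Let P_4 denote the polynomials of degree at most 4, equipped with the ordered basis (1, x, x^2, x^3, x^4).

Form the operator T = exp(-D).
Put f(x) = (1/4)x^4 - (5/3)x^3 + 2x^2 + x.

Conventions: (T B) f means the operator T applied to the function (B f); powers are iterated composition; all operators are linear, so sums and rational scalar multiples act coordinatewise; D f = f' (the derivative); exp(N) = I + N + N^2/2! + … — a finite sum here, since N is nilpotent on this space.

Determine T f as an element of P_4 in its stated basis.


the image equals g(x) = (1/4)x^4 - (8/3)x^3 + (17/2)x^2 - 9x + 35/12

order-1 term: -x^3 + 5x^2 - 4x - 1
order-2 term: (3/2)x^2 - 5x + 2
order-3 term: -x + 5/3
order-4 term: 1/4
the series for exp(-D) f terminates at order 4
exp(-D) f = (1/4)x^4 - (8/3)x^3 + (17/2)x^2 - 9x + 35/12


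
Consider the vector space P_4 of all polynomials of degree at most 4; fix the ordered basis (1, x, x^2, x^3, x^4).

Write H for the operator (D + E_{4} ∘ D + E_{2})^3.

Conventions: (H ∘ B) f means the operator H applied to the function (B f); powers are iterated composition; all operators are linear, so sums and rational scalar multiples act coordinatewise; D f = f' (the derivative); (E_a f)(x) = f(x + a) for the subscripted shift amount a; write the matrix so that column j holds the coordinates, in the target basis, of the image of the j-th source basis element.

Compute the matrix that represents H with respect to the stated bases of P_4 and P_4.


the matrix is [[1, 12, 132, 1416, 15696]; [0, 1, 24, 396, 5664]; [0, 0, 1, 36, 792]; [0, 0, 0, 1, 48]; [0, 0, 0, 0, 1]] (rows listed top to bottom)

image of 1: 1
image of x: x + 12
image of x^2: x^2 + 24x + 132
image of x^3: x^3 + 36x^2 + 396x + 1416
image of x^4: x^4 + 48x^3 + 792x^2 + 5664x + 15696
each image's coordinates form column j of the matrix


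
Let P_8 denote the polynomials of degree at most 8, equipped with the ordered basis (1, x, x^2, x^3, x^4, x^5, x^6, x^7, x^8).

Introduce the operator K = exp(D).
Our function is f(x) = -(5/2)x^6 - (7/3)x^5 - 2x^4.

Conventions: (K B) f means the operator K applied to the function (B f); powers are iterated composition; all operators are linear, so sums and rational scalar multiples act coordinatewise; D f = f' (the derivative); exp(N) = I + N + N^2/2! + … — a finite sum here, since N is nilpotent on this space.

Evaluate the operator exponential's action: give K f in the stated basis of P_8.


order-1 term: -15x^5 - (35/3)x^4 - 8x^3
order-2 term: -(75/2)x^4 - (70/3)x^3 - 12x^2
order-3 term: -50x^3 - (70/3)x^2 - 8x
order-4 term: -(75/2)x^2 - (35/3)x - 2
order-5 term: -15x - 7/3
order-6 term: -5/2
the series for exp(D) f terminates at order 6
exp(D) f = -(5/2)x^6 - (52/3)x^5 - (307/6)x^4 - (244/3)x^3 - (437/6)x^2 - (104/3)x - 41/6

the result is g(x) = -(5/2)x^6 - (52/3)x^5 - (307/6)x^4 - (244/3)x^3 - (437/6)x^2 - (104/3)x - 41/6


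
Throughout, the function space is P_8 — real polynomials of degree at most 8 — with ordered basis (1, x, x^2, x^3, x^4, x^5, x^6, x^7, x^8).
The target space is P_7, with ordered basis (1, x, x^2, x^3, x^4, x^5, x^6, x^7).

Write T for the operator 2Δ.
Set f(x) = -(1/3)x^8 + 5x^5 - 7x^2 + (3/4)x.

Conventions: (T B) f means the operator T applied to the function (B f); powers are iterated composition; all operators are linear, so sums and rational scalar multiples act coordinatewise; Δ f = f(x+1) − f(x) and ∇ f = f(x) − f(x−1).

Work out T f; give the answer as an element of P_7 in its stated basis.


g(x) = -(16/3)x^7 - (56/3)x^6 - (112/3)x^5 + (10/3)x^4 + (188/3)x^3 + (244/3)x^2 + (50/3)x - 19/6

Δ f = -(8/3)x^7 - (28/3)x^6 - (56/3)x^5 + (5/3)x^4 + (94/3)x^3 + (122/3)x^2 + (25/3)x - 19/12
(2Δ) f = -(16/3)x^7 - (56/3)x^6 - (112/3)x^5 + (10/3)x^4 + (188/3)x^3 + (244/3)x^2 + (50/3)x - 19/6


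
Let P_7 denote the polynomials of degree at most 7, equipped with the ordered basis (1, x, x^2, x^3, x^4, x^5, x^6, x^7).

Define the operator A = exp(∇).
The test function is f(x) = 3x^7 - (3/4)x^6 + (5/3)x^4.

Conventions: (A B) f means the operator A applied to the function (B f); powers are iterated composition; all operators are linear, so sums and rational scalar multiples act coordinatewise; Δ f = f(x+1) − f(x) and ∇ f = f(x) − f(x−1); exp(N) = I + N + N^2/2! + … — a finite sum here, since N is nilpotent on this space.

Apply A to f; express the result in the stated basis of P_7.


order-1 term: 21x^6 - (135/2)x^5 + (465/4)x^4 - (340/3)x^3 + (257/4)x^2 - (113/6)x + 25/12
order-2 term: 63x^5 - (1305/4)x^4 + 780x^3 - (4055/4)x^2 + (1397/2)x - 2407/12
order-3 term: 105x^4 - 645x^3 + (3285/2)x^2 - (11975/6)x + 1921/2
order-4 term: 105x^3 - (2565/4)x^2 + 1410x - 13165/12
order-5 term: 63x^2 - (639/2)x + 1725/4
order-6 term: 21x - 255/4
order-7 term: 3
the series for exp(∇) f terminates at order 7
exp(∇) f = 3x^7 + (81/4)x^6 - (9/2)x^5 - (310/3)x^4 + (380/3)x^3 + (459/4)x^2 - (614/3)x + 425/12

the image equals g(x) = 3x^7 + (81/4)x^6 - (9/2)x^5 - (310/3)x^4 + (380/3)x^3 + (459/4)x^2 - (614/3)x + 425/12


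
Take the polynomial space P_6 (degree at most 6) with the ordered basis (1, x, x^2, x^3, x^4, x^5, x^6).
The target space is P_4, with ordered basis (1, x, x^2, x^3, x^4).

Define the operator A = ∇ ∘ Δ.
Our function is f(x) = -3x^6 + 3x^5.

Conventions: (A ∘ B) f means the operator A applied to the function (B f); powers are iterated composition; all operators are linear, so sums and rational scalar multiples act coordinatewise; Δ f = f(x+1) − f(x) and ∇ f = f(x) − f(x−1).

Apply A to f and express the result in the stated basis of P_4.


Δ f = -18x^5 - 30x^4 - 30x^3 - 15x^2 - 3x
∇ Δ f = -90x^4 + 60x^3 - 90x^2 + 30x - 6

the result is g(x) = -90x^4 + 60x^3 - 90x^2 + 30x - 6


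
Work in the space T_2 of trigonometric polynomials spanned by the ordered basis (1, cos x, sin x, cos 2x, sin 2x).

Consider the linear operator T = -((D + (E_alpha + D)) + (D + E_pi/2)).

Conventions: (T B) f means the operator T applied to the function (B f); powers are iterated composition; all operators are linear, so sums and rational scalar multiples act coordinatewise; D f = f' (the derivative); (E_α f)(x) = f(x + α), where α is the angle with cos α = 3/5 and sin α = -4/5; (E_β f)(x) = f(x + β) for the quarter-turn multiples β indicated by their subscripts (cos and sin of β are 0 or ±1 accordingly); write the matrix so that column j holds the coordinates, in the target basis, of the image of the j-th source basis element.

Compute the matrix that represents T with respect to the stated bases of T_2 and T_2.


the matrix is [[-2, 0, 0, 0, 0]; [0, -3/5, -16/5, 0, 0]; [0, 16/5, -3/5, 0, 0]; [0, 0, 0, 32/25, -126/25]; [0, 0, 0, 126/25, 32/25]] (rows listed top to bottom)

image of 1: -2
image of cos x: -(3/5)cos x + (16/5)sin x
image of sin x: -(16/5)cos x - (3/5)sin x
image of cos 2x: (32/25)cos 2x + (126/25)sin 2x
image of sin 2x: -(126/25)cos 2x + (32/25)sin 2x
each image's coordinates form column j of the matrix


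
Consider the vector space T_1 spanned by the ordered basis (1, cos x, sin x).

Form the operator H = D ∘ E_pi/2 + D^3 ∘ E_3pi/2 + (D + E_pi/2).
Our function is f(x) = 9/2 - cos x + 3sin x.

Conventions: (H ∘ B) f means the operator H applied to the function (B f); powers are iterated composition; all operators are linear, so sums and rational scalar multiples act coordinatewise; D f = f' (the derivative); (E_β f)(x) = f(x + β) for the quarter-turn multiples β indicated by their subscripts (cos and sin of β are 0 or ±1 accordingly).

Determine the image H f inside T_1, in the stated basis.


the image equals g(x) = 9/2 + 8cos x - 4sin x

E_pi/2 f = 9/2 + 3cos x + sin x
D E_pi/2 f = cos x - 3sin x
E_3pi/2 f = 9/2 - 3cos x - sin x
D E_3pi/2 f = -cos x + 3sin x
D D E_3pi/2 f = 3cos x + sin x
D D D E_3pi/2 f = cos x - 3sin x
D f = 3cos x + sin x
E_pi/2 f = 9/2 + 3cos x + sin x
(D + E_pi/2) f = 9/2 + 6cos x + 2sin x
(D ∘ E_pi/2 + D^3 ∘ E_3pi/2 + (D + E_pi/2)) f = 9/2 + 8cos x - 4sin x


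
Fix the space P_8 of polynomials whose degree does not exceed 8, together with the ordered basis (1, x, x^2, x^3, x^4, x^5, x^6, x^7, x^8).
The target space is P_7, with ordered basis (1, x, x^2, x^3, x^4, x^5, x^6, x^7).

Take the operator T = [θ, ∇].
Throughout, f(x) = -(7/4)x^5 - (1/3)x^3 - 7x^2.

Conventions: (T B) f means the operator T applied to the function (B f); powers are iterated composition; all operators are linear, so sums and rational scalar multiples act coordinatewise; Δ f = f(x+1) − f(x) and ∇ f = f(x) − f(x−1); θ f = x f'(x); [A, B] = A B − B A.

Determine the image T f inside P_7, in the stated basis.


g(x) = (35/4)x^4 - 35x^3 + (107/2)x^2 - 23x - 17/4

∇ f = -(35/4)x^4 + (35/2)x^3 - (37/2)x^2 - (17/4)x + 59/12
θ ∇ f = -35x^4 + (105/2)x^3 - 37x^2 - (17/4)x
θ f = -(35/4)x^5 - x^3 - 14x^2
∇ θ f = -(175/4)x^4 + (175/2)x^3 - (181/2)x^2 + (75/4)x + 17/4
[θ, ∇] f = (35/4)x^4 - 35x^3 + (107/2)x^2 - 23x - 17/4


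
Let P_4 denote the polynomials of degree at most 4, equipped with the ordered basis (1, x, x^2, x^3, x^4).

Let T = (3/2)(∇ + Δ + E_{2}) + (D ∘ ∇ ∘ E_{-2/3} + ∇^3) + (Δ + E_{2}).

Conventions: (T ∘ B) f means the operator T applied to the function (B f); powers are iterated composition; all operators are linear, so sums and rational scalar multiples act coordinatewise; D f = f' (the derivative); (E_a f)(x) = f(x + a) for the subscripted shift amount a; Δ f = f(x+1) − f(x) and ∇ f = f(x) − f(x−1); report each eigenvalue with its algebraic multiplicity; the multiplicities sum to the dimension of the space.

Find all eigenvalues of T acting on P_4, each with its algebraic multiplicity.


image of 1: 5/2
image of x: (5/2)x + 9
image of x^2: (5/2)x^2 + 18x + 13
image of x^3: (5/2)x^3 + 27x^2 + 39x + 23
image of x^4: (5/2)x^4 + 36x^3 + 78x^2 + 92x + 67/3
the matrix is upper triangular; its diagonal is (5/2, 5/2, 5/2, 5/2, 5/2)
for a triangular matrix the eigenvalues are the diagonal entries, with algebraic multiplicity their repetition count

λ = 5/2 (multiplicity 5)


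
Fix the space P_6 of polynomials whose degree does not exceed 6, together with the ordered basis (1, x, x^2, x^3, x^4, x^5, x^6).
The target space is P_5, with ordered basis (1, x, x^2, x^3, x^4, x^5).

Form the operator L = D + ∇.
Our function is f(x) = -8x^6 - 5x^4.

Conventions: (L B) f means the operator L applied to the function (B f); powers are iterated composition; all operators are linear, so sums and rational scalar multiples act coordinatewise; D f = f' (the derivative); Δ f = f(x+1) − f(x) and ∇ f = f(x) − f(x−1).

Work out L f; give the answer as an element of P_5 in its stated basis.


the image equals g(x) = -96x^5 + 120x^4 - 200x^3 + 150x^2 - 68x + 13

D f = -48x^5 - 20x^3
∇ f = -48x^5 + 120x^4 - 180x^3 + 150x^2 - 68x + 13
(D + ∇) f = -96x^5 + 120x^4 - 200x^3 + 150x^2 - 68x + 13


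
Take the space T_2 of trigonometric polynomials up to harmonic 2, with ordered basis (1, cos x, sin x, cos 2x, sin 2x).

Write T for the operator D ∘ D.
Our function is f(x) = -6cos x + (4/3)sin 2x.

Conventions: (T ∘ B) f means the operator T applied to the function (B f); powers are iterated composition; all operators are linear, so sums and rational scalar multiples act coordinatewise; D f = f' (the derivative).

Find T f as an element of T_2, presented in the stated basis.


D f = 6sin x + (8/3)cos 2x
D D f = 6cos x - (16/3)sin 2x

the result is g(x) = 6cos x - (16/3)sin 2x


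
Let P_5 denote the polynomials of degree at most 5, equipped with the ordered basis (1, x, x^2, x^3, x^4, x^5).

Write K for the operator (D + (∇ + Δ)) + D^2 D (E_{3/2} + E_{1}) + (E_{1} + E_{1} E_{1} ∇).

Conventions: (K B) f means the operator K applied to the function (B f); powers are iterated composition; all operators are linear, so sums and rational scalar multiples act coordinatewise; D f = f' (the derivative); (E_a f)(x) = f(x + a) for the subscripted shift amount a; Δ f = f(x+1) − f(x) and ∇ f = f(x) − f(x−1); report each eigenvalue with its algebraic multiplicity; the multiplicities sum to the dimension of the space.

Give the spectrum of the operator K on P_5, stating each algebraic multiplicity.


image of 1: 1
image of x: x + 5
image of x^2: x^2 + 10x + 4
image of x^3: x^3 + 15x^2 + 12x + 22
image of x^4: x^4 + 20x^3 + 24x^2 + 88x + 76
image of x^5: x^5 + 25x^4 + 40x^3 + 220x^2 + 380x + 229
the matrix is upper triangular; its diagonal is (1, 1, 1, 1, 1, 1)
for a triangular matrix the eigenvalues are the diagonal entries, with algebraic multiplicity their repetition count

λ = 1 (multiplicity 6)


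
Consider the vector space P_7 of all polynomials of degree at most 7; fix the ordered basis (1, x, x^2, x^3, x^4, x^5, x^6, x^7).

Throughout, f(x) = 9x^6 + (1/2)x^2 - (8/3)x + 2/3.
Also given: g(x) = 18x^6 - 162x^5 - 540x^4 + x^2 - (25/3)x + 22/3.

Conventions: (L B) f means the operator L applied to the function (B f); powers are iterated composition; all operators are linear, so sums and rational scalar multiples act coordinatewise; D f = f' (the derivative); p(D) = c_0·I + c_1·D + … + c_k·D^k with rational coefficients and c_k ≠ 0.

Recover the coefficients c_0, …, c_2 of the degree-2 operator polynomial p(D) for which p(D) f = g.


c_0 = 2, c_1 = -3, c_2 = -2

D^0 f = 9x^6 + (1/2)x^2 - (8/3)x + 2/3
D^1 f = 54x^5 + x - 8/3
D^2 f = 270x^4 + 1
matching coefficients of g against c_0 f + c_1 Df + … from the top degree down determines the c_i
solution: c_0 = 2, c_1 = -3, c_2 = -2


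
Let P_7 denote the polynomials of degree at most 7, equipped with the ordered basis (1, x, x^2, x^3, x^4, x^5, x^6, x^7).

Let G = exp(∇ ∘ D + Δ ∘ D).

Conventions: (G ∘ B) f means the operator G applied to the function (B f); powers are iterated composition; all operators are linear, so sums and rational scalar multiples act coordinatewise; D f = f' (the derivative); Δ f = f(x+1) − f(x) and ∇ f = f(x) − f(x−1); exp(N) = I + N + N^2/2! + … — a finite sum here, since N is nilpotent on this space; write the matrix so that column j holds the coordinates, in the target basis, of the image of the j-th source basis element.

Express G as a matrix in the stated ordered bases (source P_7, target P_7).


image of 1: 1
image of x: x
image of x^2: x^2 + 4
image of x^3: x^3 + 12x
image of x^4: x^4 + 24x^2 + 56
image of x^5: x^5 + 40x^3 + 280x
image of x^6: x^6 + 60x^4 + 840x^2 + 1452
image of x^7: x^7 + 84x^5 + 1960x^3 + 10164x
each image's coordinates form column j of the matrix

the matrix is [[1, 0, 4, 0, 56, 0, 1452, 0]; [0, 1, 0, 12, 0, 280, 0, 10164]; [0, 0, 1, 0, 24, 0, 840, 0]; [0, 0, 0, 1, 0, 40, 0, 1960]; [0, 0, 0, 0, 1, 0, 60, 0]; [0, 0, 0, 0, 0, 1, 0, 84]; [0, 0, 0, 0, 0, 0, 1, 0]; [0, 0, 0, 0, 0, 0, 0, 1]] (rows listed top to bottom)


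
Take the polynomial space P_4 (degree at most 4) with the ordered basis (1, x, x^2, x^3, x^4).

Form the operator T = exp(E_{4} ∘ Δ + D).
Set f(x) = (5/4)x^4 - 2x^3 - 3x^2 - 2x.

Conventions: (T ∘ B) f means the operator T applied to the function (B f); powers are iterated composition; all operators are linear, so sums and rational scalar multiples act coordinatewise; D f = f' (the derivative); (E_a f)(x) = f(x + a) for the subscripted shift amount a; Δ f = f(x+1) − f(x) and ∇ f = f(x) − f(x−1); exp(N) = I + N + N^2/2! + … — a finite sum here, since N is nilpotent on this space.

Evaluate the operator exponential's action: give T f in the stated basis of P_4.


the image equals g(x) = (5/4)x^4 + 8x^3 + (165/2)x^2 + 523x + 1376

order-1 term: 10x^3 + (111/2)x^2 + 239x + 1233/4
order-2 term: 30x^2 + 246x + 3175/4
order-3 term: 40x + 254
order-4 term: 20
the series for exp(E_{4} ∘ Δ + D) f terminates at order 4
exp(E_{4} ∘ Δ + D) f = (5/4)x^4 + 8x^3 + (165/2)x^2 + 523x + 1376


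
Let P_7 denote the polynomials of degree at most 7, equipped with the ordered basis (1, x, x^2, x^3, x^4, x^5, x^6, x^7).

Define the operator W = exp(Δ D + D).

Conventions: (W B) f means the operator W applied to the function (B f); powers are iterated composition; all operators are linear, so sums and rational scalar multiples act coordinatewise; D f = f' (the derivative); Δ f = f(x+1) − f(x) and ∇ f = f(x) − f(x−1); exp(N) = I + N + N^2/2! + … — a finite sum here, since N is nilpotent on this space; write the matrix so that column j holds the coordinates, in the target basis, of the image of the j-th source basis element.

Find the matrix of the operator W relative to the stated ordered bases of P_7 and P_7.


image of 1: 1
image of x: x + 1
image of x^2: x^2 + 2x + 3
image of x^3: x^3 + 3x^2 + 9x + 10
image of x^4: x^4 + 4x^3 + 18x^2 + 40x + 41
image of x^5: x^5 + 5x^4 + 30x^3 + 100x^2 + 205x + 196
image of x^6: x^6 + 6x^5 + 45x^4 + 200x^3 + 615x^2 + 1176x + 1057
image of x^7: x^7 + 7x^6 + 63x^5 + 350x^4 + 1435x^3 + 4116x^2 + 7399x + 6322
each image's coordinates form column j of the matrix

the matrix is [[1, 1, 3, 10, 41, 196, 1057, 6322]; [0, 1, 2, 9, 40, 205, 1176, 7399]; [0, 0, 1, 3, 18, 100, 615, 4116]; [0, 0, 0, 1, 4, 30, 200, 1435]; [0, 0, 0, 0, 1, 5, 45, 350]; [0, 0, 0, 0, 0, 1, 6, 63]; [0, 0, 0, 0, 0, 0, 1, 7]; [0, 0, 0, 0, 0, 0, 0, 1]] (rows listed top to bottom)


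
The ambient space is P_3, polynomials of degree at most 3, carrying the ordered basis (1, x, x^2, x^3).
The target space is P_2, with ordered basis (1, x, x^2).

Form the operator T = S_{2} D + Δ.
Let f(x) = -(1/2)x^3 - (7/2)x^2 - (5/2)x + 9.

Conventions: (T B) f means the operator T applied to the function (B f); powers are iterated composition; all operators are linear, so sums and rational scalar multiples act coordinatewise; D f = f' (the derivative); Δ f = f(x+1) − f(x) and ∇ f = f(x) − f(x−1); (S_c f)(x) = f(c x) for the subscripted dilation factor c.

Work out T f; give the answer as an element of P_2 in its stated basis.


D f = -(3/2)x^2 - 7x - 5/2
S_{2} D f = -6x^2 - 14x - 5/2
Δ f = -(3/2)x^2 - (17/2)x - 13/2
(S_{2} D + Δ) f = -(15/2)x^2 - (45/2)x - 9

the image equals g(x) = -(15/2)x^2 - (45/2)x - 9


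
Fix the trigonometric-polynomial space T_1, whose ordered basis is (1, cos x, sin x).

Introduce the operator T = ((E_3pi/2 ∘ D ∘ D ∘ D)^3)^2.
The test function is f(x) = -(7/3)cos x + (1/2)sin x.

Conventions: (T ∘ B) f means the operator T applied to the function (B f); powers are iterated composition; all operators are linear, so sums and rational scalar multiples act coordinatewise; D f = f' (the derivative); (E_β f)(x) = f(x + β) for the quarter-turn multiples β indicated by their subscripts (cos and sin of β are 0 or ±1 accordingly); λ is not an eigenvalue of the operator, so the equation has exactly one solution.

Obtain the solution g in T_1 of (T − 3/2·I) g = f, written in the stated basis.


write g with unknown coordinates in the stated basis and equate coefficients in (T − 3/2·I) g = f
solving from the highest basis element down gives g = (14/3)cos x - sin x
check: T g = (14/3)cos x - sin x
so T g − 3/2·g = -(7/3)cos x + (1/2)sin x = f ✓

the result is g(x) = (14/3)cos x - sin x
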